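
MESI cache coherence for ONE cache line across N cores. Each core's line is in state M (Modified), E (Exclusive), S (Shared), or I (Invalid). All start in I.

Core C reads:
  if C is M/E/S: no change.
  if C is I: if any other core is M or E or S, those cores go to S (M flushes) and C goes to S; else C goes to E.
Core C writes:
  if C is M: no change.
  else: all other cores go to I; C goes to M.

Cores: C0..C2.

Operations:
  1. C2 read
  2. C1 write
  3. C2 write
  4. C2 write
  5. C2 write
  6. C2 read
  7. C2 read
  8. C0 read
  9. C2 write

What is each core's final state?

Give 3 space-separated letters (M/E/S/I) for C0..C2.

Answer: I I M

Derivation:
Op 1: C2 read [C2 read from I: no other sharers -> C2=E (exclusive)] -> [I,I,E]
Op 2: C1 write [C1 write: invalidate ['C2=E'] -> C1=M] -> [I,M,I]
Op 3: C2 write [C2 write: invalidate ['C1=M'] -> C2=M] -> [I,I,M]
Op 4: C2 write [C2 write: already M (modified), no change] -> [I,I,M]
Op 5: C2 write [C2 write: already M (modified), no change] -> [I,I,M]
Op 6: C2 read [C2 read: already in M, no change] -> [I,I,M]
Op 7: C2 read [C2 read: already in M, no change] -> [I,I,M]
Op 8: C0 read [C0 read from I: others=['C2=M'] -> C0=S, others downsized to S] -> [S,I,S]
Op 9: C2 write [C2 write: invalidate ['C0=S'] -> C2=M] -> [I,I,M]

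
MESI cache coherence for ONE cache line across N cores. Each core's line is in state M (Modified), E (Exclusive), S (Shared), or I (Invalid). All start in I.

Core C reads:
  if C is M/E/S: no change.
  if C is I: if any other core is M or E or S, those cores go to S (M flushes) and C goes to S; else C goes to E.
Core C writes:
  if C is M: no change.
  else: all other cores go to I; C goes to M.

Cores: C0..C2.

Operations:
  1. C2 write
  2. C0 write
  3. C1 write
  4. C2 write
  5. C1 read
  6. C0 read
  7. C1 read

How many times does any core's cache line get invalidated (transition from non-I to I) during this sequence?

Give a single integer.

Op 1: C2 write [C2 write: invalidate none -> C2=M] -> [I,I,M] (invalidations this op: 0; running total: 0)
Op 2: C0 write [C0 write: invalidate ['C2=M'] -> C0=M] -> [M,I,I] (invalidations this op: 1; running total: 1)
Op 3: C1 write [C1 write: invalidate ['C0=M'] -> C1=M] -> [I,M,I] (invalidations this op: 1; running total: 2)
Op 4: C2 write [C2 write: invalidate ['C1=M'] -> C2=M] -> [I,I,M] (invalidations this op: 1; running total: 3)
Op 5: C1 read [C1 read from I: others=['C2=M'] -> C1=S, others downsized to S] -> [I,S,S] (invalidations this op: 0; running total: 3)
Op 6: C0 read [C0 read from I: others=['C1=S', 'C2=S'] -> C0=S, others downsized to S] -> [S,S,S] (invalidations this op: 0; running total: 3)
Op 7: C1 read [C1 read: already in S, no change] -> [S,S,S] (invalidations this op: 0; running total: 3)

Answer: 3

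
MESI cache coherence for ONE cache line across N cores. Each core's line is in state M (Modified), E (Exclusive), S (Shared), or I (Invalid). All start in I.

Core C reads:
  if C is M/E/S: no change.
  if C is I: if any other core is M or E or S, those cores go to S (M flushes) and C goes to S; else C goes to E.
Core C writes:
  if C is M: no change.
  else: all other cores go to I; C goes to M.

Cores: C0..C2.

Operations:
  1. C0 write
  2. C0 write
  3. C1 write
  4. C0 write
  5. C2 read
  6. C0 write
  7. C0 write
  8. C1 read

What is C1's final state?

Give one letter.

Answer: S

Derivation:
Op 1: C0 write [C0 write: invalidate none -> C0=M] -> [M,I,I]
Op 2: C0 write [C0 write: already M (modified), no change] -> [M,I,I]
Op 3: C1 write [C1 write: invalidate ['C0=M'] -> C1=M] -> [I,M,I]
Op 4: C0 write [C0 write: invalidate ['C1=M'] -> C0=M] -> [M,I,I]
Op 5: C2 read [C2 read from I: others=['C0=M'] -> C2=S, others downsized to S] -> [S,I,S]
Op 6: C0 write [C0 write: invalidate ['C2=S'] -> C0=M] -> [M,I,I]
Op 7: C0 write [C0 write: already M (modified), no change] -> [M,I,I]
Op 8: C1 read [C1 read from I: others=['C0=M'] -> C1=S, others downsized to S] -> [S,S,I]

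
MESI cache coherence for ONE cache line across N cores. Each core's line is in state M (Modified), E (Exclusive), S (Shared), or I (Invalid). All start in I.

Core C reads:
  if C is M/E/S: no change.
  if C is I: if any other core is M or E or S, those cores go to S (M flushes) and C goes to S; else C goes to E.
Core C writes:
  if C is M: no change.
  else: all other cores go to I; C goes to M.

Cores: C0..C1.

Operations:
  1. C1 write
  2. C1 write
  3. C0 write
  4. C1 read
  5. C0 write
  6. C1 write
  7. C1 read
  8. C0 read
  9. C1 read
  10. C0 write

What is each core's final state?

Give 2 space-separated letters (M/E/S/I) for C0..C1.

Answer: M I

Derivation:
Op 1: C1 write [C1 write: invalidate none -> C1=M] -> [I,M]
Op 2: C1 write [C1 write: already M (modified), no change] -> [I,M]
Op 3: C0 write [C0 write: invalidate ['C1=M'] -> C0=M] -> [M,I]
Op 4: C1 read [C1 read from I: others=['C0=M'] -> C1=S, others downsized to S] -> [S,S]
Op 5: C0 write [C0 write: invalidate ['C1=S'] -> C0=M] -> [M,I]
Op 6: C1 write [C1 write: invalidate ['C0=M'] -> C1=M] -> [I,M]
Op 7: C1 read [C1 read: already in M, no change] -> [I,M]
Op 8: C0 read [C0 read from I: others=['C1=M'] -> C0=S, others downsized to S] -> [S,S]
Op 9: C1 read [C1 read: already in S, no change] -> [S,S]
Op 10: C0 write [C0 write: invalidate ['C1=S'] -> C0=M] -> [M,I]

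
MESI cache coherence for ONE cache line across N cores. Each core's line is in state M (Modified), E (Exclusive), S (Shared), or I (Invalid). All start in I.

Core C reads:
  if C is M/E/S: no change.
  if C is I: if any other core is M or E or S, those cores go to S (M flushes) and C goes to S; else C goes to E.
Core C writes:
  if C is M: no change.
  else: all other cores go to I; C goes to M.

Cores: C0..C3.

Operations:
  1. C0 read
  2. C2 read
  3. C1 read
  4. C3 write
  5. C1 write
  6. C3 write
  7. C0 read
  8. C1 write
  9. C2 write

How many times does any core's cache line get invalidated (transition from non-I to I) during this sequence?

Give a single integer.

Op 1: C0 read [C0 read from I: no other sharers -> C0=E (exclusive)] -> [E,I,I,I] (invalidations this op: 0; running total: 0)
Op 2: C2 read [C2 read from I: others=['C0=E'] -> C2=S, others downsized to S] -> [S,I,S,I] (invalidations this op: 0; running total: 0)
Op 3: C1 read [C1 read from I: others=['C0=S', 'C2=S'] -> C1=S, others downsized to S] -> [S,S,S,I] (invalidations this op: 0; running total: 0)
Op 4: C3 write [C3 write: invalidate ['C0=S', 'C1=S', 'C2=S'] -> C3=M] -> [I,I,I,M] (invalidations this op: 3; running total: 3)
Op 5: C1 write [C1 write: invalidate ['C3=M'] -> C1=M] -> [I,M,I,I] (invalidations this op: 1; running total: 4)
Op 6: C3 write [C3 write: invalidate ['C1=M'] -> C3=M] -> [I,I,I,M] (invalidations this op: 1; running total: 5)
Op 7: C0 read [C0 read from I: others=['C3=M'] -> C0=S, others downsized to S] -> [S,I,I,S] (invalidations this op: 0; running total: 5)
Op 8: C1 write [C1 write: invalidate ['C0=S', 'C3=S'] -> C1=M] -> [I,M,I,I] (invalidations this op: 2; running total: 7)
Op 9: C2 write [C2 write: invalidate ['C1=M'] -> C2=M] -> [I,I,M,I] (invalidations this op: 1; running total: 8)

Answer: 8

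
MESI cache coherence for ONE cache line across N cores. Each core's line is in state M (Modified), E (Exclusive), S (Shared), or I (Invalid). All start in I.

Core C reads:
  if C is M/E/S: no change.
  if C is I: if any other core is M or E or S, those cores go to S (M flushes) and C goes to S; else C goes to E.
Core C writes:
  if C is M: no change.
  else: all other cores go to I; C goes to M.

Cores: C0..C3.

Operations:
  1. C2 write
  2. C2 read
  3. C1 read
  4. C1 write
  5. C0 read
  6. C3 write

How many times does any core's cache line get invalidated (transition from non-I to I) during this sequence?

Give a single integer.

Answer: 3

Derivation:
Op 1: C2 write [C2 write: invalidate none -> C2=M] -> [I,I,M,I] (invalidations this op: 0; running total: 0)
Op 2: C2 read [C2 read: already in M, no change] -> [I,I,M,I] (invalidations this op: 0; running total: 0)
Op 3: C1 read [C1 read from I: others=['C2=M'] -> C1=S, others downsized to S] -> [I,S,S,I] (invalidations this op: 0; running total: 0)
Op 4: C1 write [C1 write: invalidate ['C2=S'] -> C1=M] -> [I,M,I,I] (invalidations this op: 1; running total: 1)
Op 5: C0 read [C0 read from I: others=['C1=M'] -> C0=S, others downsized to S] -> [S,S,I,I] (invalidations this op: 0; running total: 1)
Op 6: C3 write [C3 write: invalidate ['C0=S', 'C1=S'] -> C3=M] -> [I,I,I,M] (invalidations this op: 2; running total: 3)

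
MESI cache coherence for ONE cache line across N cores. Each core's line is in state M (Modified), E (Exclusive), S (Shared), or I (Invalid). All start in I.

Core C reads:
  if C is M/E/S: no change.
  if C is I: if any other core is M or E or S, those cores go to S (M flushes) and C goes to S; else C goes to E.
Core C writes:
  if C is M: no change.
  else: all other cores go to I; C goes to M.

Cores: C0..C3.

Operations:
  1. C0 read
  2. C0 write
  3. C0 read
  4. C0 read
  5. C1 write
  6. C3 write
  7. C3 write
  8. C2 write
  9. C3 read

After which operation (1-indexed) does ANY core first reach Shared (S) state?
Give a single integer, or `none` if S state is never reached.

Op 1: C0 read [C0 read from I: no other sharers -> C0=E (exclusive)] -> [E,I,I,I]
Op 2: C0 write [C0 write: invalidate none -> C0=M] -> [M,I,I,I]
Op 3: C0 read [C0 read: already in M, no change] -> [M,I,I,I]
Op 4: C0 read [C0 read: already in M, no change] -> [M,I,I,I]
Op 5: C1 write [C1 write: invalidate ['C0=M'] -> C1=M] -> [I,M,I,I]
Op 6: C3 write [C3 write: invalidate ['C1=M'] -> C3=M] -> [I,I,I,M]
Op 7: C3 write [C3 write: already M (modified), no change] -> [I,I,I,M]
Op 8: C2 write [C2 write: invalidate ['C3=M'] -> C2=M] -> [I,I,M,I]
Op 9: C3 read [C3 read from I: others=['C2=M'] -> C3=S, others downsized to S] -> [I,I,S,S]
  -> First S state at op 9; remaining ops need not be traced.

Answer: 9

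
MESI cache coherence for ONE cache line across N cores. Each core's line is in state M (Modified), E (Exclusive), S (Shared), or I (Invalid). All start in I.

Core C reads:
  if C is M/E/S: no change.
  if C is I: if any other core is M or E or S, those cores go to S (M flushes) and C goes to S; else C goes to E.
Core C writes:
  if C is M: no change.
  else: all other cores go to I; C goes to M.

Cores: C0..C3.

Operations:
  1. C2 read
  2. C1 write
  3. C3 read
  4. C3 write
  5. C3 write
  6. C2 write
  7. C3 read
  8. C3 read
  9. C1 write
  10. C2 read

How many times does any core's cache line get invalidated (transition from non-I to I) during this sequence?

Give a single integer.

Answer: 5

Derivation:
Op 1: C2 read [C2 read from I: no other sharers -> C2=E (exclusive)] -> [I,I,E,I] (invalidations this op: 0; running total: 0)
Op 2: C1 write [C1 write: invalidate ['C2=E'] -> C1=M] -> [I,M,I,I] (invalidations this op: 1; running total: 1)
Op 3: C3 read [C3 read from I: others=['C1=M'] -> C3=S, others downsized to S] -> [I,S,I,S] (invalidations this op: 0; running total: 1)
Op 4: C3 write [C3 write: invalidate ['C1=S'] -> C3=M] -> [I,I,I,M] (invalidations this op: 1; running total: 2)
Op 5: C3 write [C3 write: already M (modified), no change] -> [I,I,I,M] (invalidations this op: 0; running total: 2)
Op 6: C2 write [C2 write: invalidate ['C3=M'] -> C2=M] -> [I,I,M,I] (invalidations this op: 1; running total: 3)
Op 7: C3 read [C3 read from I: others=['C2=M'] -> C3=S, others downsized to S] -> [I,I,S,S] (invalidations this op: 0; running total: 3)
Op 8: C3 read [C3 read: already in S, no change] -> [I,I,S,S] (invalidations this op: 0; running total: 3)
Op 9: C1 write [C1 write: invalidate ['C2=S', 'C3=S'] -> C1=M] -> [I,M,I,I] (invalidations this op: 2; running total: 5)
Op 10: C2 read [C2 read from I: others=['C1=M'] -> C2=S, others downsized to S] -> [I,S,S,I] (invalidations this op: 0; running total: 5)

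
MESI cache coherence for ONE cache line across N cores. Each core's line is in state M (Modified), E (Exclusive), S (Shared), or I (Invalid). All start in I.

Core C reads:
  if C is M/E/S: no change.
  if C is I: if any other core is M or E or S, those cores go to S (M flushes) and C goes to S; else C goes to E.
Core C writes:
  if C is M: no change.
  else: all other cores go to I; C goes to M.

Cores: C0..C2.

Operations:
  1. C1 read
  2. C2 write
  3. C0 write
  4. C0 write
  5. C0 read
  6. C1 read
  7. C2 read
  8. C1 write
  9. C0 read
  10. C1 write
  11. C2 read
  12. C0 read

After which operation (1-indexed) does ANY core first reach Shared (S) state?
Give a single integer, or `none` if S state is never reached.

Op 1: C1 read [C1 read from I: no other sharers -> C1=E (exclusive)] -> [I,E,I]
Op 2: C2 write [C2 write: invalidate ['C1=E'] -> C2=M] -> [I,I,M]
Op 3: C0 write [C0 write: invalidate ['C2=M'] -> C0=M] -> [M,I,I]
Op 4: C0 write [C0 write: already M (modified), no change] -> [M,I,I]
Op 5: C0 read [C0 read: already in M, no change] -> [M,I,I]
Op 6: C1 read [C1 read from I: others=['C0=M'] -> C1=S, others downsized to S] -> [S,S,I]
  -> First S state at op 6; remaining ops need not be traced.

Answer: 6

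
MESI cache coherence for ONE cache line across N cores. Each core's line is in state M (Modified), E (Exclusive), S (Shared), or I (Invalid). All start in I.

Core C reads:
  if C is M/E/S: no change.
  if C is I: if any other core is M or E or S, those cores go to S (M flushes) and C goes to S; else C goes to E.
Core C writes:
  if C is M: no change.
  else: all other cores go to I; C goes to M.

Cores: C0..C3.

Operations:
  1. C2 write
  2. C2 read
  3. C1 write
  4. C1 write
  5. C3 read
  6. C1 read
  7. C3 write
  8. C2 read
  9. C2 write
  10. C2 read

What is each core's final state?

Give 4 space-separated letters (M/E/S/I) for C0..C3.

Op 1: C2 write [C2 write: invalidate none -> C2=M] -> [I,I,M,I]
Op 2: C2 read [C2 read: already in M, no change] -> [I,I,M,I]
Op 3: C1 write [C1 write: invalidate ['C2=M'] -> C1=M] -> [I,M,I,I]
Op 4: C1 write [C1 write: already M (modified), no change] -> [I,M,I,I]
Op 5: C3 read [C3 read from I: others=['C1=M'] -> C3=S, others downsized to S] -> [I,S,I,S]
Op 6: C1 read [C1 read: already in S, no change] -> [I,S,I,S]
Op 7: C3 write [C3 write: invalidate ['C1=S'] -> C3=M] -> [I,I,I,M]
Op 8: C2 read [C2 read from I: others=['C3=M'] -> C2=S, others downsized to S] -> [I,I,S,S]
Op 9: C2 write [C2 write: invalidate ['C3=S'] -> C2=M] -> [I,I,M,I]
Op 10: C2 read [C2 read: already in M, no change] -> [I,I,M,I]

Answer: I I M I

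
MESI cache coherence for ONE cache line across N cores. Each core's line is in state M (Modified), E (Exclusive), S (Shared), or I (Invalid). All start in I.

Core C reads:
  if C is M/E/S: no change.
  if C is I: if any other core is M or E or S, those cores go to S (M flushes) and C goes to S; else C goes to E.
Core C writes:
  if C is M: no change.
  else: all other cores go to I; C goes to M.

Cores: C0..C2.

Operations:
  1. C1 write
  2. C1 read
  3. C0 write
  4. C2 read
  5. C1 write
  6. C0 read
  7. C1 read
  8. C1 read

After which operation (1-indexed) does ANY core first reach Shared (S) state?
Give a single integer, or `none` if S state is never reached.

Op 1: C1 write [C1 write: invalidate none -> C1=M] -> [I,M,I]
Op 2: C1 read [C1 read: already in M, no change] -> [I,M,I]
Op 3: C0 write [C0 write: invalidate ['C1=M'] -> C0=M] -> [M,I,I]
Op 4: C2 read [C2 read from I: others=['C0=M'] -> C2=S, others downsized to S] -> [S,I,S]
  -> First S state at op 4; remaining ops need not be traced.

Answer: 4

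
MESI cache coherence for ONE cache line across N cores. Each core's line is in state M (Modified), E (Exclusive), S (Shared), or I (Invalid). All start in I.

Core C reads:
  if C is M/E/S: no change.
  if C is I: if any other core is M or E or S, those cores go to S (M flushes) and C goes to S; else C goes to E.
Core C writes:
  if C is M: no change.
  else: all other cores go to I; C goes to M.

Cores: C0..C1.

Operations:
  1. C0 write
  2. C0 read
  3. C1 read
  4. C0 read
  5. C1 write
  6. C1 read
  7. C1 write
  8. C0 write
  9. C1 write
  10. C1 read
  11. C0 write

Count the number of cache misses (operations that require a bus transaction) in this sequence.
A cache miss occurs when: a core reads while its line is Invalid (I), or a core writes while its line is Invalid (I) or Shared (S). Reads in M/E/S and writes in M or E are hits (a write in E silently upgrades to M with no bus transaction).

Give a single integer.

Op 1: C0 write [C0 write: invalidate none -> C0=M] -> [M,I] [MISS #1: write from I]
Op 2: C0 read [C0 read: already in M, no change] -> [M,I] [hit: read from M]
Op 3: C1 read [C1 read from I: others=['C0=M'] -> C1=S, others downsized to S] -> [S,S] [MISS #2: read from I]
Op 4: C0 read [C0 read: already in S, no change] -> [S,S] [hit: read from S]
Op 5: C1 write [C1 write: invalidate ['C0=S'] -> C1=M] -> [I,M] [MISS #3: write from S]
Op 6: C1 read [C1 read: already in M, no change] -> [I,M] [hit: read from M]
Op 7: C1 write [C1 write: already M (modified), no change] -> [I,M] [hit: write from M]
Op 8: C0 write [C0 write: invalidate ['C1=M'] -> C0=M] -> [M,I] [MISS #4: write from I]
Op 9: C1 write [C1 write: invalidate ['C0=M'] -> C1=M] -> [I,M] [MISS #5: write from I]
Op 10: C1 read [C1 read: already in M, no change] -> [I,M] [hit: read from M]
Op 11: C0 write [C0 write: invalidate ['C1=M'] -> C0=M] -> [M,I] [MISS #6: write from I]

Answer: 6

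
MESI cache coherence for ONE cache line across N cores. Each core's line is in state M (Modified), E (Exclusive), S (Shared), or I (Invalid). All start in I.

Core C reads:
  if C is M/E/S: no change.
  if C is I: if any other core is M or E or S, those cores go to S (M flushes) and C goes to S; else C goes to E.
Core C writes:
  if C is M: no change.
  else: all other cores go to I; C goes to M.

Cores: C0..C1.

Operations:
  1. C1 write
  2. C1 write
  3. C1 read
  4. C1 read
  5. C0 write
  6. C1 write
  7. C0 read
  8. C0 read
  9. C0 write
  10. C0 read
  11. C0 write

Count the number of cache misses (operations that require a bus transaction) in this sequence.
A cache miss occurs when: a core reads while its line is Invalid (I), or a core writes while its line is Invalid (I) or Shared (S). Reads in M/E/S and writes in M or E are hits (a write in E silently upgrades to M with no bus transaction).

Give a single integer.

Op 1: C1 write [C1 write: invalidate none -> C1=M] -> [I,M] [MISS #1: write from I]
Op 2: C1 write [C1 write: already M (modified), no change] -> [I,M] [hit: write from M]
Op 3: C1 read [C1 read: already in M, no change] -> [I,M] [hit: read from M]
Op 4: C1 read [C1 read: already in M, no change] -> [I,M] [hit: read from M]
Op 5: C0 write [C0 write: invalidate ['C1=M'] -> C0=M] -> [M,I] [MISS #2: write from I]
Op 6: C1 write [C1 write: invalidate ['C0=M'] -> C1=M] -> [I,M] [MISS #3: write from I]
Op 7: C0 read [C0 read from I: others=['C1=M'] -> C0=S, others downsized to S] -> [S,S] [MISS #4: read from I]
Op 8: C0 read [C0 read: already in S, no change] -> [S,S] [hit: read from S]
Op 9: C0 write [C0 write: invalidate ['C1=S'] -> C0=M] -> [M,I] [MISS #5: write from S]
Op 10: C0 read [C0 read: already in M, no change] -> [M,I] [hit: read from M]
Op 11: C0 write [C0 write: already M (modified), no change] -> [M,I] [hit: write from M]

Answer: 5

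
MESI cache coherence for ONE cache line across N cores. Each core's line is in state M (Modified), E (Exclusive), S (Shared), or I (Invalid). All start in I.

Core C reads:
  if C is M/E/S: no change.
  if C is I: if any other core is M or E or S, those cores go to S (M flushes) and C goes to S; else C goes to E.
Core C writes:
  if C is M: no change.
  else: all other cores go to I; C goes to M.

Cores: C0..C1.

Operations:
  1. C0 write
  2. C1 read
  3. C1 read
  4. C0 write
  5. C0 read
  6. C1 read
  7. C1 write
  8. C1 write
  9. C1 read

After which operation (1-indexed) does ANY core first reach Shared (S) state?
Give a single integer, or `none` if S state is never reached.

Op 1: C0 write [C0 write: invalidate none -> C0=M] -> [M,I]
Op 2: C1 read [C1 read from I: others=['C0=M'] -> C1=S, others downsized to S] -> [S,S]
  -> First S state at op 2; remaining ops need not be traced.

Answer: 2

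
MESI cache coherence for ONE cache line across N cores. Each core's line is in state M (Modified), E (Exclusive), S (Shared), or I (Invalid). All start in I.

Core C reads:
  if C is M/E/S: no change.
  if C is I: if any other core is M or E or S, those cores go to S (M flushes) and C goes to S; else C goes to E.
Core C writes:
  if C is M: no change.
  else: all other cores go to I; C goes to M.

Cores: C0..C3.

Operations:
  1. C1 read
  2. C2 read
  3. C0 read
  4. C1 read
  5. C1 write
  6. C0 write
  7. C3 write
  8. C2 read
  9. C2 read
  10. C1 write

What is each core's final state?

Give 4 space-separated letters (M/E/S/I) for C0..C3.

Answer: I M I I

Derivation:
Op 1: C1 read [C1 read from I: no other sharers -> C1=E (exclusive)] -> [I,E,I,I]
Op 2: C2 read [C2 read from I: others=['C1=E'] -> C2=S, others downsized to S] -> [I,S,S,I]
Op 3: C0 read [C0 read from I: others=['C1=S', 'C2=S'] -> C0=S, others downsized to S] -> [S,S,S,I]
Op 4: C1 read [C1 read: already in S, no change] -> [S,S,S,I]
Op 5: C1 write [C1 write: invalidate ['C0=S', 'C2=S'] -> C1=M] -> [I,M,I,I]
Op 6: C0 write [C0 write: invalidate ['C1=M'] -> C0=M] -> [M,I,I,I]
Op 7: C3 write [C3 write: invalidate ['C0=M'] -> C3=M] -> [I,I,I,M]
Op 8: C2 read [C2 read from I: others=['C3=M'] -> C2=S, others downsized to S] -> [I,I,S,S]
Op 9: C2 read [C2 read: already in S, no change] -> [I,I,S,S]
Op 10: C1 write [C1 write: invalidate ['C2=S', 'C3=S'] -> C1=M] -> [I,M,I,I]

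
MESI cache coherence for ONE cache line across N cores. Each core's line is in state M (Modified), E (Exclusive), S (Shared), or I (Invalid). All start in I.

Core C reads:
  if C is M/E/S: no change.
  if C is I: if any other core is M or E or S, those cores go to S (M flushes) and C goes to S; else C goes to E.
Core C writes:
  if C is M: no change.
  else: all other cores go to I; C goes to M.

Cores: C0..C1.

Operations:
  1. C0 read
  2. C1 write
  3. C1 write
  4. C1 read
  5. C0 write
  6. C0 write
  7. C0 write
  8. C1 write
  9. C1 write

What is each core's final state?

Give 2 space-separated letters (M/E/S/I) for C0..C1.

Answer: I M

Derivation:
Op 1: C0 read [C0 read from I: no other sharers -> C0=E (exclusive)] -> [E,I]
Op 2: C1 write [C1 write: invalidate ['C0=E'] -> C1=M] -> [I,M]
Op 3: C1 write [C1 write: already M (modified), no change] -> [I,M]
Op 4: C1 read [C1 read: already in M, no change] -> [I,M]
Op 5: C0 write [C0 write: invalidate ['C1=M'] -> C0=M] -> [M,I]
Op 6: C0 write [C0 write: already M (modified), no change] -> [M,I]
Op 7: C0 write [C0 write: already M (modified), no change] -> [M,I]
Op 8: C1 write [C1 write: invalidate ['C0=M'] -> C1=M] -> [I,M]
Op 9: C1 write [C1 write: already M (modified), no change] -> [I,M]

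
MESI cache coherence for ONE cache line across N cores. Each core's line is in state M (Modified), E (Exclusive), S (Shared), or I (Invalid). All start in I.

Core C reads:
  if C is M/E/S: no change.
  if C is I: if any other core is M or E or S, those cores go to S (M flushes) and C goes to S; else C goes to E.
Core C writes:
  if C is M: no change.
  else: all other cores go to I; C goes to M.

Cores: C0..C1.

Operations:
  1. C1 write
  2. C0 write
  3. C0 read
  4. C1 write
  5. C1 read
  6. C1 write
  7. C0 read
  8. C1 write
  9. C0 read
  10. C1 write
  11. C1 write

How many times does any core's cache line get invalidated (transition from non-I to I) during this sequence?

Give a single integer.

Answer: 4

Derivation:
Op 1: C1 write [C1 write: invalidate none -> C1=M] -> [I,M] (invalidations this op: 0; running total: 0)
Op 2: C0 write [C0 write: invalidate ['C1=M'] -> C0=M] -> [M,I] (invalidations this op: 1; running total: 1)
Op 3: C0 read [C0 read: already in M, no change] -> [M,I] (invalidations this op: 0; running total: 1)
Op 4: C1 write [C1 write: invalidate ['C0=M'] -> C1=M] -> [I,M] (invalidations this op: 1; running total: 2)
Op 5: C1 read [C1 read: already in M, no change] -> [I,M] (invalidations this op: 0; running total: 2)
Op 6: C1 write [C1 write: already M (modified), no change] -> [I,M] (invalidations this op: 0; running total: 2)
Op 7: C0 read [C0 read from I: others=['C1=M'] -> C0=S, others downsized to S] -> [S,S] (invalidations this op: 0; running total: 2)
Op 8: C1 write [C1 write: invalidate ['C0=S'] -> C1=M] -> [I,M] (invalidations this op: 1; running total: 3)
Op 9: C0 read [C0 read from I: others=['C1=M'] -> C0=S, others downsized to S] -> [S,S] (invalidations this op: 0; running total: 3)
Op 10: C1 write [C1 write: invalidate ['C0=S'] -> C1=M] -> [I,M] (invalidations this op: 1; running total: 4)
Op 11: C1 write [C1 write: already M (modified), no change] -> [I,M] (invalidations this op: 0; running total: 4)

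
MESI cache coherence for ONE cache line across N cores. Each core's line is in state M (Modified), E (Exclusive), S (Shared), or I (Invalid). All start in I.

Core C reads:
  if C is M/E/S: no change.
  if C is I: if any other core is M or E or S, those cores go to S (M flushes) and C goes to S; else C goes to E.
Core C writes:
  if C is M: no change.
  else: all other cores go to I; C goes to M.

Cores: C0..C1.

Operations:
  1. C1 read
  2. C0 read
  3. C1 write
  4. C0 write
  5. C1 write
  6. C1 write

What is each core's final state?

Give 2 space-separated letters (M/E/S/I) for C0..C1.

Answer: I M

Derivation:
Op 1: C1 read [C1 read from I: no other sharers -> C1=E (exclusive)] -> [I,E]
Op 2: C0 read [C0 read from I: others=['C1=E'] -> C0=S, others downsized to S] -> [S,S]
Op 3: C1 write [C1 write: invalidate ['C0=S'] -> C1=M] -> [I,M]
Op 4: C0 write [C0 write: invalidate ['C1=M'] -> C0=M] -> [M,I]
Op 5: C1 write [C1 write: invalidate ['C0=M'] -> C1=M] -> [I,M]
Op 6: C1 write [C1 write: already M (modified), no change] -> [I,M]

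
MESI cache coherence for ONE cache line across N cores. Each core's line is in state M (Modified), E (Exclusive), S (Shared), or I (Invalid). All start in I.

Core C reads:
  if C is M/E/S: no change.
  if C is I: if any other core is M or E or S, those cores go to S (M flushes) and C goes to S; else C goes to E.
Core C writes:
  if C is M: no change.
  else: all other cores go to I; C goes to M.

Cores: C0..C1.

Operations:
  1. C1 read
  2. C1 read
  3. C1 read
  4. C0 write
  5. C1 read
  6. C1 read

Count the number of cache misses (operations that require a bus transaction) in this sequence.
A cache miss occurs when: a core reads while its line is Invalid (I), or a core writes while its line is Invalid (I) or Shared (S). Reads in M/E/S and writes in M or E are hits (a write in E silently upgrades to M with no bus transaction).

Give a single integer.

Op 1: C1 read [C1 read from I: no other sharers -> C1=E (exclusive)] -> [I,E] [MISS #1: read from I]
Op 2: C1 read [C1 read: already in E, no change] -> [I,E] [hit: read from E]
Op 3: C1 read [C1 read: already in E, no change] -> [I,E] [hit: read from E]
Op 4: C0 write [C0 write: invalidate ['C1=E'] -> C0=M] -> [M,I] [MISS #2: write from I]
Op 5: C1 read [C1 read from I: others=['C0=M'] -> C1=S, others downsized to S] -> [S,S] [MISS #3: read from I]
Op 6: C1 read [C1 read: already in S, no change] -> [S,S] [hit: read from S]

Answer: 3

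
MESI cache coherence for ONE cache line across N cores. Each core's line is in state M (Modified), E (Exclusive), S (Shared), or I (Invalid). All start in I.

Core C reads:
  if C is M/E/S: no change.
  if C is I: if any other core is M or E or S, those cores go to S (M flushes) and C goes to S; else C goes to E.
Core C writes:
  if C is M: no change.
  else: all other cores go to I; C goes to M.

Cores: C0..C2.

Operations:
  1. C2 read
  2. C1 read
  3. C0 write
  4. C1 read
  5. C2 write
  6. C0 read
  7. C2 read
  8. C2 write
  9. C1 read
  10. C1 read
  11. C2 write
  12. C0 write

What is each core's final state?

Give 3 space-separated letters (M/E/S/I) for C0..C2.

Op 1: C2 read [C2 read from I: no other sharers -> C2=E (exclusive)] -> [I,I,E]
Op 2: C1 read [C1 read from I: others=['C2=E'] -> C1=S, others downsized to S] -> [I,S,S]
Op 3: C0 write [C0 write: invalidate ['C1=S', 'C2=S'] -> C0=M] -> [M,I,I]
Op 4: C1 read [C1 read from I: others=['C0=M'] -> C1=S, others downsized to S] -> [S,S,I]
Op 5: C2 write [C2 write: invalidate ['C0=S', 'C1=S'] -> C2=M] -> [I,I,M]
Op 6: C0 read [C0 read from I: others=['C2=M'] -> C0=S, others downsized to S] -> [S,I,S]
Op 7: C2 read [C2 read: already in S, no change] -> [S,I,S]
Op 8: C2 write [C2 write: invalidate ['C0=S'] -> C2=M] -> [I,I,M]
Op 9: C1 read [C1 read from I: others=['C2=M'] -> C1=S, others downsized to S] -> [I,S,S]
Op 10: C1 read [C1 read: already in S, no change] -> [I,S,S]
Op 11: C2 write [C2 write: invalidate ['C1=S'] -> C2=M] -> [I,I,M]
Op 12: C0 write [C0 write: invalidate ['C2=M'] -> C0=M] -> [M,I,I]

Answer: M I I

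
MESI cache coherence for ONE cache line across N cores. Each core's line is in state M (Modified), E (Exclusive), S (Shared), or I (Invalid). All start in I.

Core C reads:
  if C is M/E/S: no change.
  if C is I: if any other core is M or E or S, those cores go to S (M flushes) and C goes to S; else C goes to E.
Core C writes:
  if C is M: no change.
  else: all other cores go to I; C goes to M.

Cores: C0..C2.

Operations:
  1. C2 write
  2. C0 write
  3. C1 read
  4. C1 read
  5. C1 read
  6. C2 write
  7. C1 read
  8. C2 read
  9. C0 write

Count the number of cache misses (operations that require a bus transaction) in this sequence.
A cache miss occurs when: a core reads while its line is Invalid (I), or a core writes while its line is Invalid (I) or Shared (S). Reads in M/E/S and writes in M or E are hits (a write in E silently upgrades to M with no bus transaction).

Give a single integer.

Answer: 6

Derivation:
Op 1: C2 write [C2 write: invalidate none -> C2=M] -> [I,I,M] [MISS #1: write from I]
Op 2: C0 write [C0 write: invalidate ['C2=M'] -> C0=M] -> [M,I,I] [MISS #2: write from I]
Op 3: C1 read [C1 read from I: others=['C0=M'] -> C1=S, others downsized to S] -> [S,S,I] [MISS #3: read from I]
Op 4: C1 read [C1 read: already in S, no change] -> [S,S,I] [hit: read from S]
Op 5: C1 read [C1 read: already in S, no change] -> [S,S,I] [hit: read from S]
Op 6: C2 write [C2 write: invalidate ['C0=S', 'C1=S'] -> C2=M] -> [I,I,M] [MISS #4: write from I]
Op 7: C1 read [C1 read from I: others=['C2=M'] -> C1=S, others downsized to S] -> [I,S,S] [MISS #5: read from I]
Op 8: C2 read [C2 read: already in S, no change] -> [I,S,S] [hit: read from S]
Op 9: C0 write [C0 write: invalidate ['C1=S', 'C2=S'] -> C0=M] -> [M,I,I] [MISS #6: write from I]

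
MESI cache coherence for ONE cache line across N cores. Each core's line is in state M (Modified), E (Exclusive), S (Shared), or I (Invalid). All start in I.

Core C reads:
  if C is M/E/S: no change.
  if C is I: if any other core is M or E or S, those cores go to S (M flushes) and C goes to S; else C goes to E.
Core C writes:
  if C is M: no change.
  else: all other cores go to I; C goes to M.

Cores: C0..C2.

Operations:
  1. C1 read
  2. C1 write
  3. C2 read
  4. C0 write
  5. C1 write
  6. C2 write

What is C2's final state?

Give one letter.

Op 1: C1 read [C1 read from I: no other sharers -> C1=E (exclusive)] -> [I,E,I]
Op 2: C1 write [C1 write: invalidate none -> C1=M] -> [I,M,I]
Op 3: C2 read [C2 read from I: others=['C1=M'] -> C2=S, others downsized to S] -> [I,S,S]
Op 4: C0 write [C0 write: invalidate ['C1=S', 'C2=S'] -> C0=M] -> [M,I,I]
Op 5: C1 write [C1 write: invalidate ['C0=M'] -> C1=M] -> [I,M,I]
Op 6: C2 write [C2 write: invalidate ['C1=M'] -> C2=M] -> [I,I,M]

Answer: M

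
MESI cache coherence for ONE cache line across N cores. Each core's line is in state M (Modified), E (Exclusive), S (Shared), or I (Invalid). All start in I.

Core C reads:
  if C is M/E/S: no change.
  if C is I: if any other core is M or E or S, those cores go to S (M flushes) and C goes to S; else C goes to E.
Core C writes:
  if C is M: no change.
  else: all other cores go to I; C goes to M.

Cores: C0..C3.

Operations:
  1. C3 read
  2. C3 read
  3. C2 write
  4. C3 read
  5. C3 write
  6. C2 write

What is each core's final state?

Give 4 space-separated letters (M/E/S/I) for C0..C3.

Answer: I I M I

Derivation:
Op 1: C3 read [C3 read from I: no other sharers -> C3=E (exclusive)] -> [I,I,I,E]
Op 2: C3 read [C3 read: already in E, no change] -> [I,I,I,E]
Op 3: C2 write [C2 write: invalidate ['C3=E'] -> C2=M] -> [I,I,M,I]
Op 4: C3 read [C3 read from I: others=['C2=M'] -> C3=S, others downsized to S] -> [I,I,S,S]
Op 5: C3 write [C3 write: invalidate ['C2=S'] -> C3=M] -> [I,I,I,M]
Op 6: C2 write [C2 write: invalidate ['C3=M'] -> C2=M] -> [I,I,M,I]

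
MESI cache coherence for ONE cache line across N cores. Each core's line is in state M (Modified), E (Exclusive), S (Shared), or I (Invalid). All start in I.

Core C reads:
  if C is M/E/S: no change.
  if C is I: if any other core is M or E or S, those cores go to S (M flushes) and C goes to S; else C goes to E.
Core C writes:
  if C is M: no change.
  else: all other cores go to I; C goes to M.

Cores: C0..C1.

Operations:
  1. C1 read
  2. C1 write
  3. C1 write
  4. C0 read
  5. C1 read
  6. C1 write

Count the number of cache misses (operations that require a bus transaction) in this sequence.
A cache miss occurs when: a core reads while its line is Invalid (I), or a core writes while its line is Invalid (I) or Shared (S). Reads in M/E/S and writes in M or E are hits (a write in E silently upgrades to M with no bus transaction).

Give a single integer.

Answer: 3

Derivation:
Op 1: C1 read [C1 read from I: no other sharers -> C1=E (exclusive)] -> [I,E] [MISS #1: read from I]
Op 2: C1 write [C1 write: invalidate none -> C1=M] -> [I,M] [hit: write from E is a silent E->M upgrade, no bus transaction]
Op 3: C1 write [C1 write: already M (modified), no change] -> [I,M] [hit: write from M]
Op 4: C0 read [C0 read from I: others=['C1=M'] -> C0=S, others downsized to S] -> [S,S] [MISS #2: read from I]
Op 5: C1 read [C1 read: already in S, no change] -> [S,S] [hit: read from S]
Op 6: C1 write [C1 write: invalidate ['C0=S'] -> C1=M] -> [I,M] [MISS #3: write from S]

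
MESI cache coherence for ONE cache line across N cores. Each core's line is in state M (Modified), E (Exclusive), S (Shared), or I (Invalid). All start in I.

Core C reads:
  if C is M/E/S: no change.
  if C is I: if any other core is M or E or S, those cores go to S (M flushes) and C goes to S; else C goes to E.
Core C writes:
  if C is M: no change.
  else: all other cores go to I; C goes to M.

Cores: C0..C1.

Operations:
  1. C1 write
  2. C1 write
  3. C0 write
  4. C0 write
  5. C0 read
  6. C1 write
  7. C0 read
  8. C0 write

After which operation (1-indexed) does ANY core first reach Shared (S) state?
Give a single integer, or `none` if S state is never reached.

Op 1: C1 write [C1 write: invalidate none -> C1=M] -> [I,M]
Op 2: C1 write [C1 write: already M (modified), no change] -> [I,M]
Op 3: C0 write [C0 write: invalidate ['C1=M'] -> C0=M] -> [M,I]
Op 4: C0 write [C0 write: already M (modified), no change] -> [M,I]
Op 5: C0 read [C0 read: already in M, no change] -> [M,I]
Op 6: C1 write [C1 write: invalidate ['C0=M'] -> C1=M] -> [I,M]
Op 7: C0 read [C0 read from I: others=['C1=M'] -> C0=S, others downsized to S] -> [S,S]
  -> First S state at op 7; remaining ops need not be traced.

Answer: 7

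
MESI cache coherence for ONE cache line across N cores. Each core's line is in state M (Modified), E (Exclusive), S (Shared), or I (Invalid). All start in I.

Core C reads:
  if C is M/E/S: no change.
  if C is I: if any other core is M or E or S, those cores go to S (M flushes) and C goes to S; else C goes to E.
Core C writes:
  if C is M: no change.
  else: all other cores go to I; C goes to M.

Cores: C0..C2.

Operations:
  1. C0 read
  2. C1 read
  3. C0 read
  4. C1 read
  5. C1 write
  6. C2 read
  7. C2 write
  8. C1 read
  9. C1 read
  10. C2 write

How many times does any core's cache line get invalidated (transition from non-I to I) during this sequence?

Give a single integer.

Op 1: C0 read [C0 read from I: no other sharers -> C0=E (exclusive)] -> [E,I,I] (invalidations this op: 0; running total: 0)
Op 2: C1 read [C1 read from I: others=['C0=E'] -> C1=S, others downsized to S] -> [S,S,I] (invalidations this op: 0; running total: 0)
Op 3: C0 read [C0 read: already in S, no change] -> [S,S,I] (invalidations this op: 0; running total: 0)
Op 4: C1 read [C1 read: already in S, no change] -> [S,S,I] (invalidations this op: 0; running total: 0)
Op 5: C1 write [C1 write: invalidate ['C0=S'] -> C1=M] -> [I,M,I] (invalidations this op: 1; running total: 1)
Op 6: C2 read [C2 read from I: others=['C1=M'] -> C2=S, others downsized to S] -> [I,S,S] (invalidations this op: 0; running total: 1)
Op 7: C2 write [C2 write: invalidate ['C1=S'] -> C2=M] -> [I,I,M] (invalidations this op: 1; running total: 2)
Op 8: C1 read [C1 read from I: others=['C2=M'] -> C1=S, others downsized to S] -> [I,S,S] (invalidations this op: 0; running total: 2)
Op 9: C1 read [C1 read: already in S, no change] -> [I,S,S] (invalidations this op: 0; running total: 2)
Op 10: C2 write [C2 write: invalidate ['C1=S'] -> C2=M] -> [I,I,M] (invalidations this op: 1; running total: 3)

Answer: 3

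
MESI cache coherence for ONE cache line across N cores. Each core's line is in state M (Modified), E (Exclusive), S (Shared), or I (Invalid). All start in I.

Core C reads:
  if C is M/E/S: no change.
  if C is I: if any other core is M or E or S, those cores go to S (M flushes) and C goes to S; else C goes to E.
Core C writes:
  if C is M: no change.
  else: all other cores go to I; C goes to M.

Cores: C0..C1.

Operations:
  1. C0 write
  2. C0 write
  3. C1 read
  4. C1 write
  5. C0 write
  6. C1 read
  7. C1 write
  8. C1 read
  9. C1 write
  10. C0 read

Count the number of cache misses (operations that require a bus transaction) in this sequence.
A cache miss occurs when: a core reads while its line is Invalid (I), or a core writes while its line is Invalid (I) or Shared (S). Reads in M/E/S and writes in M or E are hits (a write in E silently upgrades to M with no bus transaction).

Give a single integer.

Answer: 7

Derivation:
Op 1: C0 write [C0 write: invalidate none -> C0=M] -> [M,I] [MISS #1: write from I]
Op 2: C0 write [C0 write: already M (modified), no change] -> [M,I] [hit: write from M]
Op 3: C1 read [C1 read from I: others=['C0=M'] -> C1=S, others downsized to S] -> [S,S] [MISS #2: read from I]
Op 4: C1 write [C1 write: invalidate ['C0=S'] -> C1=M] -> [I,M] [MISS #3: write from S]
Op 5: C0 write [C0 write: invalidate ['C1=M'] -> C0=M] -> [M,I] [MISS #4: write from I]
Op 6: C1 read [C1 read from I: others=['C0=M'] -> C1=S, others downsized to S] -> [S,S] [MISS #5: read from I]
Op 7: C1 write [C1 write: invalidate ['C0=S'] -> C1=M] -> [I,M] [MISS #6: write from S]
Op 8: C1 read [C1 read: already in M, no change] -> [I,M] [hit: read from M]
Op 9: C1 write [C1 write: already M (modified), no change] -> [I,M] [hit: write from M]
Op 10: C0 read [C0 read from I: others=['C1=M'] -> C0=S, others downsized to S] -> [S,S] [MISS #7: read from I]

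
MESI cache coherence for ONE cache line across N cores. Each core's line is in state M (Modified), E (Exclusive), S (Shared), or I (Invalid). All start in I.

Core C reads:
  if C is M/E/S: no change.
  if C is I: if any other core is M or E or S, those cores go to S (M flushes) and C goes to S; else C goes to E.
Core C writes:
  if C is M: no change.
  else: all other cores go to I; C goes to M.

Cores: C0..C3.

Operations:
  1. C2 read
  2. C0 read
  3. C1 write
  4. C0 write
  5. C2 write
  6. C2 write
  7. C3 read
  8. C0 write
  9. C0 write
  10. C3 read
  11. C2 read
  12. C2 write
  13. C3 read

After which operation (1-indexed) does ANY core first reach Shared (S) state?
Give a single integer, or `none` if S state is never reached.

Op 1: C2 read [C2 read from I: no other sharers -> C2=E (exclusive)] -> [I,I,E,I]
Op 2: C0 read [C0 read from I: others=['C2=E'] -> C0=S, others downsized to S] -> [S,I,S,I]
  -> First S state at op 2; remaining ops need not be traced.

Answer: 2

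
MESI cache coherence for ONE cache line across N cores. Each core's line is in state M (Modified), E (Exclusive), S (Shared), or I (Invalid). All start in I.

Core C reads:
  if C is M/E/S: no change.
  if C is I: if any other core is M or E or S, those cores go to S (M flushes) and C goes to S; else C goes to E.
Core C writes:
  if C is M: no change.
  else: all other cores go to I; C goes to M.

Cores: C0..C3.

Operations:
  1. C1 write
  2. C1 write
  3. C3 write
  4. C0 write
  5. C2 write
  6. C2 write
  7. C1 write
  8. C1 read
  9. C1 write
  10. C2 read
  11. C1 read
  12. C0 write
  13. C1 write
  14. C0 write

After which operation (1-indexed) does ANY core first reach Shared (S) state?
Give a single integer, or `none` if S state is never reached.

Op 1: C1 write [C1 write: invalidate none -> C1=M] -> [I,M,I,I]
Op 2: C1 write [C1 write: already M (modified), no change] -> [I,M,I,I]
Op 3: C3 write [C3 write: invalidate ['C1=M'] -> C3=M] -> [I,I,I,M]
Op 4: C0 write [C0 write: invalidate ['C3=M'] -> C0=M] -> [M,I,I,I]
Op 5: C2 write [C2 write: invalidate ['C0=M'] -> C2=M] -> [I,I,M,I]
Op 6: C2 write [C2 write: already M (modified), no change] -> [I,I,M,I]
Op 7: C1 write [C1 write: invalidate ['C2=M'] -> C1=M] -> [I,M,I,I]
Op 8: C1 read [C1 read: already in M, no change] -> [I,M,I,I]
Op 9: C1 write [C1 write: already M (modified), no change] -> [I,M,I,I]
Op 10: C2 read [C2 read from I: others=['C1=M'] -> C2=S, others downsized to S] -> [I,S,S,I]
  -> First S state at op 10; remaining ops need not be traced.

Answer: 10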